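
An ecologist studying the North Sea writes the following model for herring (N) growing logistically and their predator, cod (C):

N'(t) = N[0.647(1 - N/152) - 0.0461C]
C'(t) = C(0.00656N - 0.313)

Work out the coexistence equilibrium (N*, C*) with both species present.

From dC/dt = 0 with C > 0: 0.00656N* = 0.313, so N* = 47.7.
Substitute into dN/dt = 0: 0.647(1 - 47.7/152) = 0.0461C*.
The bracket is 0.686, giving C* = 0.444/0.0461 = 9.63.

N* ≈ 47.7, C* ≈ 9.63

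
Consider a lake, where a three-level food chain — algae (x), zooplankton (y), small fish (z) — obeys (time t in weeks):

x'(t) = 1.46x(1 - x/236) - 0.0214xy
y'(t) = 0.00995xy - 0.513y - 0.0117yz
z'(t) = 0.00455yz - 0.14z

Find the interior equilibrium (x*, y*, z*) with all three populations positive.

From dz/dt = 0: 0.00455y* = 0.14, so y* = 30.8.
From dx/dt = 0: 1.46(1 - x*/236) = 0.0214·30.8, giving x* = 236·(1 - 0.451) = 130.
From dy/dt = 0: 0.00995·130 - 0.513 = 0.0117z*, so z* = 0.776/0.0117 = 66.3.

x* ≈ 130, y* ≈ 30.8, z* ≈ 66.3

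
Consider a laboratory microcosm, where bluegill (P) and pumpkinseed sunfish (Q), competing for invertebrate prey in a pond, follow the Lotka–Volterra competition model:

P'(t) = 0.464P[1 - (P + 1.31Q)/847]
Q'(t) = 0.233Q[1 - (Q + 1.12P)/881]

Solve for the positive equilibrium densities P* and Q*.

P* ≈ 657, Q* ≈ 145

Setting both brackets to zero gives the nullclines P + 1.31Q = 847 and 1.12P + Q = 881.
Substituting Q = 881 - 1.12P into the first: P(1 - 1.31·1.12) = 847 - 1.31·881.
So P* = -307/-0.467 = 657, and then Q* = 881 - 1.12·657 = 145.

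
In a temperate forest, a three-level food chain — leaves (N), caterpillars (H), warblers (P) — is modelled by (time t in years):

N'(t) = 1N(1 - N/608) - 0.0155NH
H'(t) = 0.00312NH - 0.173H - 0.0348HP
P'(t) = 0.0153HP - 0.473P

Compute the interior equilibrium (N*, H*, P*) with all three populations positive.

N* ≈ 317, H* ≈ 30.9, P* ≈ 23.4

From dP/dt = 0: 0.0153H* = 0.473, so H* = 30.9.
From dN/dt = 0: 1(1 - N*/608) = 0.0155·30.9, giving N* = 608·(1 - 0.479) = 317.
From dH/dt = 0: 0.00312·317 - 0.173 = 0.0348P*, so P* = 0.815/0.0348 = 23.4.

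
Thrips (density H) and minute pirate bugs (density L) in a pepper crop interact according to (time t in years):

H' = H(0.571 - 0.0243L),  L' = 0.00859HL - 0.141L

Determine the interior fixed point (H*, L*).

H* ≈ 16.4, L* ≈ 23.5

Set dL/dt = 0 with L > 0: 0.00859H - 0.141 = 0, so H* = 0.141/0.00859 = 16.4.
Set dH/dt = 0 with H > 0: 0.571 - 0.0243L = 0, so L* = 0.571/0.0243 = 23.5.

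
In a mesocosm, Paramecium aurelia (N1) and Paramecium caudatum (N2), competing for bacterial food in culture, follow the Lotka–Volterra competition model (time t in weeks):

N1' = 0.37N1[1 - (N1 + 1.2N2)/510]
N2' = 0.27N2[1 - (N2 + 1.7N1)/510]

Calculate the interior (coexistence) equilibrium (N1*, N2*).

Setting both brackets to zero gives the nullclines N1 + 1.2N2 = 510 and 1.7N1 + N2 = 510.
Substituting N2 = 510 - 1.7N1 into the first: N1(1 - 1.2·1.7) = 510 - 1.2·510.
So N1* = -102/-1.04 = 98.1, and then N2* = 510 - 1.7·98.1 = 343.

N1* ≈ 98.1, N2* ≈ 343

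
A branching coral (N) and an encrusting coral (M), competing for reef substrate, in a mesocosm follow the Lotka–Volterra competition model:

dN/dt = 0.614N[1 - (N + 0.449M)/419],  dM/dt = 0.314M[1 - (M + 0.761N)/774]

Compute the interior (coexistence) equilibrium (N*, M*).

Setting both brackets to zero gives the nullclines N + 0.449M = 419 and 0.761N + M = 774.
Substituting M = 774 - 0.761N into the first: N(1 - 0.449·0.761) = 419 - 0.449·774.
So N* = 71.5/0.658 = 109, and then M* = 774 - 0.761·109 = 691.

N* ≈ 109, M* ≈ 691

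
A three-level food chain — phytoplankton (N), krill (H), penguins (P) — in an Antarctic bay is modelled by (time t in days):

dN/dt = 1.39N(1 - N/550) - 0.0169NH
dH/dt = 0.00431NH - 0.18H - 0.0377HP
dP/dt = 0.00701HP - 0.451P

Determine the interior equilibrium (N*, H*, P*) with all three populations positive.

From dP/dt = 0: 0.00701H* = 0.451, so H* = 64.3.
From dN/dt = 0: 1.39(1 - N*/550) = 0.0169·64.3, giving N* = 550·(1 - 0.782) = 120.
From dH/dt = 0: 0.00431·120 - 0.18 = 0.0377P*, so P* = 0.336/0.0377 = 8.92.

N* ≈ 120, H* ≈ 64.3, P* ≈ 8.92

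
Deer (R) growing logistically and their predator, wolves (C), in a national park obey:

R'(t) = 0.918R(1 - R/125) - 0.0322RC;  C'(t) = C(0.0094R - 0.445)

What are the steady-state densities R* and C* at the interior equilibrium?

R* ≈ 47.3, C* ≈ 17.7

From dC/dt = 0 with C > 0: 0.0094R* = 0.445, so R* = 47.3.
Substitute into dR/dt = 0: 0.918(1 - 47.3/125) = 0.0322C*.
The bracket is 0.621, giving C* = 0.57/0.0322 = 17.7.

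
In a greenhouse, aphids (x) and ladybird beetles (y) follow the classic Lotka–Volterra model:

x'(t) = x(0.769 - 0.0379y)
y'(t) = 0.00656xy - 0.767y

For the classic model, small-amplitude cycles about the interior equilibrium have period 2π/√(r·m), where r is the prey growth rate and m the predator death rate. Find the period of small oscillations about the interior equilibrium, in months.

T ≈ 8.18 months

Here r = 0.769 and m = 0.767, so r·m = 0.59.
ω = √0.59 = 0.768 per month, hence T = 2π/ω ≈ 8.18 months.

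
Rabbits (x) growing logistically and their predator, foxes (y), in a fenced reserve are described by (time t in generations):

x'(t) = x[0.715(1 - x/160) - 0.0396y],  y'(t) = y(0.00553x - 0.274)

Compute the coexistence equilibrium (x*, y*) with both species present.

x* ≈ 49.5, y* ≈ 12.5

From dy/dt = 0 with y > 0: 0.00553x* = 0.274, so x* = 49.5.
Substitute into dx/dt = 0: 0.715(1 - 49.5/160) = 0.0396y*.
The bracket is 0.69, giving y* = 0.494/0.0396 = 12.5.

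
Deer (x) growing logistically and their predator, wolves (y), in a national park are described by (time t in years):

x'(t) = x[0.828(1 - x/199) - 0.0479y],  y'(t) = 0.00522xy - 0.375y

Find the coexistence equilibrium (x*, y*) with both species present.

From dy/dt = 0 with y > 0: 0.00522x* = 0.375, so x* = 71.8.
Substitute into dx/dt = 0: 0.828(1 - 71.8/199) = 0.0479y*.
The bracket is 0.639, giving y* = 0.529/0.0479 = 11.

x* ≈ 71.8, y* ≈ 11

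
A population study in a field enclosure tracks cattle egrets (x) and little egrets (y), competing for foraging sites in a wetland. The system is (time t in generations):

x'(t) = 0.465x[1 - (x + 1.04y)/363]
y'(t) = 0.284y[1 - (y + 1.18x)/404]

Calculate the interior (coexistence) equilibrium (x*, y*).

x* ≈ 252, y* ≈ 107

Setting both brackets to zero gives the nullclines x + 1.04y = 363 and 1.18x + y = 404.
Substituting y = 404 - 1.18x into the first: x(1 - 1.04·1.18) = 363 - 1.04·404.
So x* = -57.2/-0.227 = 252, and then y* = 404 - 1.18·252 = 107.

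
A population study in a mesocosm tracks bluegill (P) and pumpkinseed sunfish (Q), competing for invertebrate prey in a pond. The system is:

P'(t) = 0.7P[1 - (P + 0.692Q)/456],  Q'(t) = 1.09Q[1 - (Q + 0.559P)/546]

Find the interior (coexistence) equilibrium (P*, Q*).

P* ≈ 127, Q* ≈ 475

Setting both brackets to zero gives the nullclines P + 0.692Q = 456 and 0.559P + Q = 546.
Substituting Q = 546 - 0.559P into the first: P(1 - 0.692·0.559) = 456 - 0.692·546.
So P* = 78.2/0.613 = 127, and then Q* = 546 - 0.559·127 = 475.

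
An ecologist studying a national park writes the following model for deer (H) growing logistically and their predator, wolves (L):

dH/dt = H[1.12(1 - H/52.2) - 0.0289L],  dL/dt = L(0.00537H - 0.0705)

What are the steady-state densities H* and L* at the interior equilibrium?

From dL/dt = 0 with L > 0: 0.00537H* = 0.0705, so H* = 13.1.
Substitute into dH/dt = 0: 1.12(1 - 13.1/52.2) = 0.0289L*.
The bracket is 0.748, giving L* = 0.838/0.0289 = 29.

H* ≈ 13.1, L* ≈ 29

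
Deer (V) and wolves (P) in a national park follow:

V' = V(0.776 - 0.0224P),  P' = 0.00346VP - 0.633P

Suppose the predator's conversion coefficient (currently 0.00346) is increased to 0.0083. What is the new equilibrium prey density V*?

At the interior fixed point, setting dP/dt = 0 with P > 0 fixes V* = (predator death rate)/(VP coefficient) — independent of the other coefficients.
With the change, V* = 0.633/0.0083 = 76.3; it falls from 183.

V* ≈ 76.3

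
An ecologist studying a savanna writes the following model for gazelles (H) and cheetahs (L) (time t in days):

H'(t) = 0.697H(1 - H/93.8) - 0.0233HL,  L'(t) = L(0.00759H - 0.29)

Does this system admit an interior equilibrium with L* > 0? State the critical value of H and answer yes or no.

Threshold H = 38.2; K > 38.2, so yes, the predator persists.

The predator equation gives dL/dt > 0 only when H > 0.29/0.00759 = 38.2.
Without the predator, H → K = 93.8. Since 93.8 > 38.2, the predator can invade and persist.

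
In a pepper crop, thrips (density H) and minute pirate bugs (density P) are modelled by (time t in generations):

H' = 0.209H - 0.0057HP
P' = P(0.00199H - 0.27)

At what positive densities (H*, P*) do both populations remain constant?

Set dP/dt = 0 with P > 0: 0.00199H - 0.27 = 0, so H* = 0.27/0.00199 = 136.
Set dH/dt = 0 with H > 0: 0.209 - 0.0057P = 0, so P* = 0.209/0.0057 = 36.7.

H* ≈ 136, P* ≈ 36.7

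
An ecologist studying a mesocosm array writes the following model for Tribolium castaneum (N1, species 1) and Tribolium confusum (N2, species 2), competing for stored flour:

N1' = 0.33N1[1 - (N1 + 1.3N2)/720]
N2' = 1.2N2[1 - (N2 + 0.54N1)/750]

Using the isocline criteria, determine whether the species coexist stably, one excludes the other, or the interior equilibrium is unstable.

Compare the nullcline intercepts: K1/α12 = 720/1.3 = 554 < K2 = 750; K2/α21 = 750/0.54 = 1390 > K1 = 720.
Since the inequalities point opposite ways, species 2 can invade but species 1 cannot.

species 2 excludes species 1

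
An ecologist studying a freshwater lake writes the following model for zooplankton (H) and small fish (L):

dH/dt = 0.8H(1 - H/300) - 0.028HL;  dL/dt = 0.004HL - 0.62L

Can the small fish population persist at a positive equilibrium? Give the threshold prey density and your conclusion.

Threshold H = 155; K > 155, so yes, the predator persists.

The predator equation gives dL/dt > 0 only when H > 0.62/0.004 = 155.
Without the predator, H → K = 300. Since 300 > 155, the predator can invade and persist.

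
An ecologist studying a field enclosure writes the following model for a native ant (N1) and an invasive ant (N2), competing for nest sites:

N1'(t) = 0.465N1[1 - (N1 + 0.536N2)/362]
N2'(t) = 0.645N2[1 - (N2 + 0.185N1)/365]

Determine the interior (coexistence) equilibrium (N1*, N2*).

Setting both brackets to zero gives the nullclines N1 + 0.536N2 = 362 and 0.185N1 + N2 = 365.
Substituting N2 = 365 - 0.185N1 into the first: N1(1 - 0.536·0.185) = 362 - 0.536·365.
So N1* = 166/0.901 = 185, and then N2* = 365 - 0.185·185 = 331.

N1* ≈ 185, N2* ≈ 331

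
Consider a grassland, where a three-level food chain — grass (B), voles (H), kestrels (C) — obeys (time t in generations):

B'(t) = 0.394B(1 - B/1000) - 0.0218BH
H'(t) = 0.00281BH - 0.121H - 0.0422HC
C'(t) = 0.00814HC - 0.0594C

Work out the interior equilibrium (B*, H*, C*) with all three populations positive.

B* ≈ 596, H* ≈ 7.3, C* ≈ 36.8

From dC/dt = 0: 0.00814H* = 0.0594, so H* = 7.3.
From dB/dt = 0: 0.394(1 - B*/1000) = 0.0218·7.3, giving B* = 1000·(1 - 0.404) = 596.
From dH/dt = 0: 0.00281·596 - 0.121 = 0.0422C*, so C* = 1.55/0.0422 = 36.8.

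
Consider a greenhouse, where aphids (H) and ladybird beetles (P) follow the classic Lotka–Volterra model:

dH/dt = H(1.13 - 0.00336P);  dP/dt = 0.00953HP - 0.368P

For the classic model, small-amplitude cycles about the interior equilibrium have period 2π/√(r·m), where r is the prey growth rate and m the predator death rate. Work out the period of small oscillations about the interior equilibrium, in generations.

T ≈ 9.74 generations

Here r = 1.13 and m = 0.368, so r·m = 0.416.
ω = √0.416 = 0.645 per generation, hence T = 2π/ω ≈ 9.74 generations.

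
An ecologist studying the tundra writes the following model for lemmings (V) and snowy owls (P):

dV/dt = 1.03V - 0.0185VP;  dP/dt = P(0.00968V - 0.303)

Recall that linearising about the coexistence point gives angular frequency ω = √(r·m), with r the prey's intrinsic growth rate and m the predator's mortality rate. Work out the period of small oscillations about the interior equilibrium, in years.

Here r = 1.03 and m = 0.303, so r·m = 0.312.
ω = √0.312 = 0.559 per year, hence T = 2π/ω ≈ 11.2 years.

T ≈ 11.2 years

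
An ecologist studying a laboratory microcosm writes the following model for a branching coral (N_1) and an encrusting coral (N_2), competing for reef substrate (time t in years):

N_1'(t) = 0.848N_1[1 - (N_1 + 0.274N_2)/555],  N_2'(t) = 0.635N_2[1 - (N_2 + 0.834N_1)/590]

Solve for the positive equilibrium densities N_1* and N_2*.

Setting both brackets to zero gives the nullclines N_1 + 0.274N_2 = 555 and 0.834N_1 + N_2 = 590.
Substituting N_2 = 590 - 0.834N_1 into the first: N_1(1 - 0.274·0.834) = 555 - 0.274·590.
So N_1* = 393/0.771 = 510, and then N_2* = 590 - 0.834·510 = 165.

N_1* ≈ 510, N_2* ≈ 165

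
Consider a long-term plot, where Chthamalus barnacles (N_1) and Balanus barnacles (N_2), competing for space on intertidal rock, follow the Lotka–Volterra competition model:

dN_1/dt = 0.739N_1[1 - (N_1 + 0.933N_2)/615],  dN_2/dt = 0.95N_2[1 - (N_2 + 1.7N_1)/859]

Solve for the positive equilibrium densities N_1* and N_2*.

Setting both brackets to zero gives the nullclines N_1 + 0.933N_2 = 615 and 1.7N_1 + N_2 = 859.
Substituting N_2 = 859 - 1.7N_1 into the first: N_1(1 - 0.933·1.7) = 615 - 0.933·859.
So N_1* = -186/-0.586 = 318, and then N_2* = 859 - 1.7·318 = 318.

N_1* ≈ 318, N_2* ≈ 318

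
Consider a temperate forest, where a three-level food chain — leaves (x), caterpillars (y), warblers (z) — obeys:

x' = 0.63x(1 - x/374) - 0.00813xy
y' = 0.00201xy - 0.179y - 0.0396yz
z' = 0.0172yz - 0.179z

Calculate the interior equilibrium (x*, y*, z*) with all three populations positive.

From dz/dt = 0: 0.0172y* = 0.179, so y* = 10.4.
From dx/dt = 0: 0.63(1 - x*/374) = 0.00813·10.4, giving x* = 374·(1 - 0.134) = 324.
From dy/dt = 0: 0.00201·324 - 0.179 = 0.0396z*, so z* = 0.472/0.0396 = 11.9.

x* ≈ 324, y* ≈ 10.4, z* ≈ 11.9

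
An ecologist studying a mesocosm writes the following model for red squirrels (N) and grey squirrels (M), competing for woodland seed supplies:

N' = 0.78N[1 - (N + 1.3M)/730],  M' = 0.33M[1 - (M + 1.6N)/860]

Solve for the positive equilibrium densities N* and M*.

N* ≈ 359, M* ≈ 285

Setting both brackets to zero gives the nullclines N + 1.3M = 730 and 1.6N + M = 860.
Substituting M = 860 - 1.6N into the first: N(1 - 1.3·1.6) = 730 - 1.3·860.
So N* = -388/-1.08 = 359, and then M* = 860 - 1.6·359 = 285.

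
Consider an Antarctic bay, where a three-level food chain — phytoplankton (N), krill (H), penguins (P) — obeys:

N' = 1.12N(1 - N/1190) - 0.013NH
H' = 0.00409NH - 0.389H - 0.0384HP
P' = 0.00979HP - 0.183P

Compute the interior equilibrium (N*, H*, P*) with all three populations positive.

N* ≈ 932, H* ≈ 18.7, P* ≈ 89.1

From dP/dt = 0: 0.00979H* = 0.183, so H* = 18.7.
From dN/dt = 0: 1.12(1 - N*/1190) = 0.013·18.7, giving N* = 1190·(1 - 0.217) = 932.
From dH/dt = 0: 0.00409·932 - 0.389 = 0.0384P*, so P* = 3.42/0.0384 = 89.1.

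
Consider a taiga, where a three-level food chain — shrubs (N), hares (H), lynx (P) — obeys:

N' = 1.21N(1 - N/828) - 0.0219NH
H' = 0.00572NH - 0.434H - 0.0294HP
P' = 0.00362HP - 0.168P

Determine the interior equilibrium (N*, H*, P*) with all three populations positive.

N* ≈ 133, H* ≈ 46.4, P* ≈ 11

From dP/dt = 0: 0.00362H* = 0.168, so H* = 46.4.
From dN/dt = 0: 1.21(1 - N*/828) = 0.0219·46.4, giving N* = 828·(1 - 0.84) = 133.
From dH/dt = 0: 0.00572·133 - 0.434 = 0.0294P*, so P* = 0.324/0.0294 = 11.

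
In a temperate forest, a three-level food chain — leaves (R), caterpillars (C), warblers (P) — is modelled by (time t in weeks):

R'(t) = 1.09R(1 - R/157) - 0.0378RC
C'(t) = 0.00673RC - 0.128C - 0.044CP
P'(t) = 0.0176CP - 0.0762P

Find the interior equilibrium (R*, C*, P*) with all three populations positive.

R* ≈ 133, C* ≈ 4.33, P* ≈ 17.5

From dP/dt = 0: 0.0176C* = 0.0762, so C* = 4.33.
From dR/dt = 0: 1.09(1 - R*/157) = 0.0378·4.33, giving R* = 157·(1 - 0.15) = 133.
From dC/dt = 0: 0.00673·133 - 0.128 = 0.044P*, so P* = 0.77/0.044 = 17.5.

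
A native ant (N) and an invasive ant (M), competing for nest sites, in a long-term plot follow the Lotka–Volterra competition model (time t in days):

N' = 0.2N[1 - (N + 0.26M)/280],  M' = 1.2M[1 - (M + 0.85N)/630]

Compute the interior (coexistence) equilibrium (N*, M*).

Setting both brackets to zero gives the nullclines N + 0.26M = 280 and 0.85N + M = 630.
Substituting M = 630 - 0.85N into the first: N(1 - 0.26·0.85) = 280 - 0.26·630.
So N* = 116/0.779 = 149, and then M* = 630 - 0.85·149 = 503.

N* ≈ 149, M* ≈ 503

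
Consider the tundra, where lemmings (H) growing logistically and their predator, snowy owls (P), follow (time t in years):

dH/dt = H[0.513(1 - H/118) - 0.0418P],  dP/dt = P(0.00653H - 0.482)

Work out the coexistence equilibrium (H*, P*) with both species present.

H* ≈ 73.8, P* ≈ 4.6

From dP/dt = 0 with P > 0: 0.00653H* = 0.482, so H* = 73.8.
Substitute into dH/dt = 0: 0.513(1 - 73.8/118) = 0.0418P*.
The bracket is 0.374, giving P* = 0.192/0.0418 = 4.6.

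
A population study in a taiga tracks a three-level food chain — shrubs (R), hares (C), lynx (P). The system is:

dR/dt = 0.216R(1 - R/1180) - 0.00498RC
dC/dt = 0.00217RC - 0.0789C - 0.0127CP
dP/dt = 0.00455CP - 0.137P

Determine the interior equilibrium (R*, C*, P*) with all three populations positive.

From dP/dt = 0: 0.00455C* = 0.137, so C* = 30.1.
From dR/dt = 0: 0.216(1 - R*/1180) = 0.00498·30.1, giving R* = 1180·(1 - 0.694) = 361.
From dC/dt = 0: 0.00217·361 - 0.0789 = 0.0127P*, so P* = 0.704/0.0127 = 55.4.

R* ≈ 361, C* ≈ 30.1, P* ≈ 55.4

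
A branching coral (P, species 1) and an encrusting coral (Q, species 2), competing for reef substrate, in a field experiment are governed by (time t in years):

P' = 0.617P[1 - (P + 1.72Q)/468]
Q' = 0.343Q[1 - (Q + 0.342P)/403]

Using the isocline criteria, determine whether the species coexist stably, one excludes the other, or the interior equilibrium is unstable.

Compare the nullcline intercepts: K1/α12 = 468/1.72 = 272 < K2 = 403; K2/α21 = 403/0.342 = 1180 > K1 = 468.
Since the inequalities point opposite ways, species 2 can invade but species 1 cannot.

species 2 excludes species 1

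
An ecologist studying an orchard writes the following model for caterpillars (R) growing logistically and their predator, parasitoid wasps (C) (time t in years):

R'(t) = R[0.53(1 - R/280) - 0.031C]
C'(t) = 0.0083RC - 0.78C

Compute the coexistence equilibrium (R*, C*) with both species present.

R* ≈ 94, C* ≈ 11.4

From dC/dt = 0 with C > 0: 0.0083R* = 0.78, so R* = 94.
Substitute into dR/dt = 0: 0.53(1 - 94/280) = 0.031C*.
The bracket is 0.664, giving C* = 0.352/0.031 = 11.4.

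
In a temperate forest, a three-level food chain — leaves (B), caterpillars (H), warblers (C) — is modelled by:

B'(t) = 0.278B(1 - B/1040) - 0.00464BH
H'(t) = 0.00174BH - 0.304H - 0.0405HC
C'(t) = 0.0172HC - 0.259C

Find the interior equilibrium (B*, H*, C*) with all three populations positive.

From dC/dt = 0: 0.0172H* = 0.259, so H* = 15.1.
From dB/dt = 0: 0.278(1 - B*/1040) = 0.00464·15.1, giving B* = 1040·(1 - 0.251) = 779.
From dH/dt = 0: 0.00174·779 - 0.304 = 0.0405C*, so C* = 1.05/0.0405 = 25.9.

B* ≈ 779, H* ≈ 15.1, C* ≈ 25.9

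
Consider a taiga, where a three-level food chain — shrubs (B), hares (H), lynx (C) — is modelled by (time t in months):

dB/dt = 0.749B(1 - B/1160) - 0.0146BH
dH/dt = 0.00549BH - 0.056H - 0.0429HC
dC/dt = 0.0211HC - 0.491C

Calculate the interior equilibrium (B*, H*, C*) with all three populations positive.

B* ≈ 634, H* ≈ 23.3, C* ≈ 79.8

From dC/dt = 0: 0.0211H* = 0.491, so H* = 23.3.
From dB/dt = 0: 0.749(1 - B*/1160) = 0.0146·23.3, giving B* = 1160·(1 - 0.454) = 634.
From dH/dt = 0: 0.00549·634 - 0.056 = 0.0429C*, so C* = 3.42/0.0429 = 79.8.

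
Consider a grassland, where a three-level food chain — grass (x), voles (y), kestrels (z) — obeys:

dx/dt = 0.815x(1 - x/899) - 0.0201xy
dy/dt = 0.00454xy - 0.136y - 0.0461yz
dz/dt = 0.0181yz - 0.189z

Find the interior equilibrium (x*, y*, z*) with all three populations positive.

x* ≈ 667, y* ≈ 10.4, z* ≈ 62.8

From dz/dt = 0: 0.0181y* = 0.189, so y* = 10.4.
From dx/dt = 0: 0.815(1 - x*/899) = 0.0201·10.4, giving x* = 899·(1 - 0.258) = 667.
From dy/dt = 0: 0.00454·667 - 0.136 = 0.0461z*, so z* = 2.89/0.0461 = 62.8.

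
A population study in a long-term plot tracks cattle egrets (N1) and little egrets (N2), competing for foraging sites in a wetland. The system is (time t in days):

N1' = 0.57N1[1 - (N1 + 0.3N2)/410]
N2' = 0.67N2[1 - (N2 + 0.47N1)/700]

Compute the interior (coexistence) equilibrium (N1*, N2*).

N1* ≈ 233, N2* ≈ 591

Setting both brackets to zero gives the nullclines N1 + 0.3N2 = 410 and 0.47N1 + N2 = 700.
Substituting N2 = 700 - 0.47N1 into the first: N1(1 - 0.3·0.47) = 410 - 0.3·700.
So N1* = 200/0.859 = 233, and then N2* = 700 - 0.47·233 = 591.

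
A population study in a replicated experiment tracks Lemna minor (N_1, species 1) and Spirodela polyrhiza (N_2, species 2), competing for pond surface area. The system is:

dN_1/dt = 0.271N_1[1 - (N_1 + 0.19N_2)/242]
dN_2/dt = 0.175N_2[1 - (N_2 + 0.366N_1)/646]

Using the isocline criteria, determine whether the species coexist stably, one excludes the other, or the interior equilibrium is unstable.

Compare the nullcline intercepts: K1/α12 = 242/0.19 = 1270 > K2 = 646; K2/α21 = 646/0.366 = 1770 > K1 = 242.
Since both inequalities hold, each species can invade when rare, so the interior equilibrium is stable.

stable coexistence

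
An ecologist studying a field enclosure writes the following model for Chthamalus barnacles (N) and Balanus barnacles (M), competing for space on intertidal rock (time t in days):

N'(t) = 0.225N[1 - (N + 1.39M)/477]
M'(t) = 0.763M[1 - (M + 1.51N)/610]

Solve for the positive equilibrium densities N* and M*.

N* ≈ 338, M* ≈ 100

Setting both brackets to zero gives the nullclines N + 1.39M = 477 and 1.51N + M = 610.
Substituting M = 610 - 1.51N into the first: N(1 - 1.39·1.51) = 477 - 1.39·610.
So N* = -371/-1.1 = 338, and then M* = 610 - 1.51·338 = 100.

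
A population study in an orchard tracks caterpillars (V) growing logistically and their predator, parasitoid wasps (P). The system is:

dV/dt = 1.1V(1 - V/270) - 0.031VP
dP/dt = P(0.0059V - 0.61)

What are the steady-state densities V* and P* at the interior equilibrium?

From dP/dt = 0 with P > 0: 0.0059V* = 0.61, so V* = 103.
Substitute into dV/dt = 0: 1.1(1 - 103/270) = 0.031P*.
The bracket is 0.617, giving P* = 0.679/0.031 = 21.9.

V* ≈ 103, P* ≈ 21.9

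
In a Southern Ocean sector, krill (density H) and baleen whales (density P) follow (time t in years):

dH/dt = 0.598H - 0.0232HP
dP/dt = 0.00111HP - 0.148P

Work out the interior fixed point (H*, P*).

Set dP/dt = 0 with P > 0: 0.00111H - 0.148 = 0, so H* = 0.148/0.00111 = 133.
Set dH/dt = 0 with H > 0: 0.598 - 0.0232P = 0, so P* = 0.598/0.0232 = 25.8.

H* ≈ 133, P* ≈ 25.8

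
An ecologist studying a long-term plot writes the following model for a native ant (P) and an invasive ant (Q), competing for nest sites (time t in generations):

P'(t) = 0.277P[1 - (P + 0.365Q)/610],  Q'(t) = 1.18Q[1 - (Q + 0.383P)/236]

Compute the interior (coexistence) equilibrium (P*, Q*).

P* ≈ 609, Q* ≈ 2.76

Setting both brackets to zero gives the nullclines P + 0.365Q = 610 and 0.383P + Q = 236.
Substituting Q = 236 - 0.383P into the first: P(1 - 0.365·0.383) = 610 - 0.365·236.
So P* = 524/0.86 = 609, and then Q* = 236 - 0.383·609 = 2.76.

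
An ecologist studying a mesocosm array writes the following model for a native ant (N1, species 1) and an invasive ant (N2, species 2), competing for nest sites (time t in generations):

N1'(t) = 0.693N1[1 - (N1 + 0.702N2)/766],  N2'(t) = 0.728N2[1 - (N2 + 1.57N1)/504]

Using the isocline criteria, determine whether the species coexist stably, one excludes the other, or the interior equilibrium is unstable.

Compare the nullcline intercepts: K1/α12 = 766/0.702 = 1090 > K2 = 504; K2/α21 = 504/1.57 = 321 < K1 = 766.
Since the inequalities point opposite ways, species 1 can invade but species 2 cannot.

species 1 excludes species 2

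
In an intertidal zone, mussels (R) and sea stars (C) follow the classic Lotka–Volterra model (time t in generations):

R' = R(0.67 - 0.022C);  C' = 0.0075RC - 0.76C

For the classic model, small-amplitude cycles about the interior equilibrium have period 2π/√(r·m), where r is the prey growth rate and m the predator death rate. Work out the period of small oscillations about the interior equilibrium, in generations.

T ≈ 8.81 generations

Here r = 0.67 and m = 0.76, so r·m = 0.509.
ω = √0.509 = 0.714 per generation, hence T = 2π/ω ≈ 8.81 generations.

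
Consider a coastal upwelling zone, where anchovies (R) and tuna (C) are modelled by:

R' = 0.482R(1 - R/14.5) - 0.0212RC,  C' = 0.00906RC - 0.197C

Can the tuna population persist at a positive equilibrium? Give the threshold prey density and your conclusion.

The predator equation gives dC/dt > 0 only when R > 0.197/0.00906 = 21.7.
Without the predator, R → K = 14.5. Since 14.5 < 21.7, the predator cannot invade.

Threshold R = 21.7; K < 21.7, so no, the predator goes extinct.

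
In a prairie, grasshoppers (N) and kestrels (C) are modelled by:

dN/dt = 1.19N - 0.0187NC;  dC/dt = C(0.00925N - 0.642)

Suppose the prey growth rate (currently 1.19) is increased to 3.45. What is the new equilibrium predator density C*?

At the interior fixed point, setting dN/dt = 0 with N > 0 fixes C* = (prey growth rate)/(NC coefficient) — independent of the other coefficients.
With the change, C* = 3.45/0.0187 = 184; it rises from 63.6.

C* ≈ 184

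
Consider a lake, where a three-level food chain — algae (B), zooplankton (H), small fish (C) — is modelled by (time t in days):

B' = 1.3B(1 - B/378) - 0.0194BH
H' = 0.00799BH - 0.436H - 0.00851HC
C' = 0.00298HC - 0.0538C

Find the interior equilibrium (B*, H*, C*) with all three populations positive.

B* ≈ 276, H* ≈ 18.1, C* ≈ 208

From dC/dt = 0: 0.00298H* = 0.0538, so H* = 18.1.
From dB/dt = 0: 1.3(1 - B*/378) = 0.0194·18.1, giving B* = 378·(1 - 0.269) = 276.
From dH/dt = 0: 0.00799·276 - 0.436 = 0.00851C*, so C* = 1.77/0.00851 = 208.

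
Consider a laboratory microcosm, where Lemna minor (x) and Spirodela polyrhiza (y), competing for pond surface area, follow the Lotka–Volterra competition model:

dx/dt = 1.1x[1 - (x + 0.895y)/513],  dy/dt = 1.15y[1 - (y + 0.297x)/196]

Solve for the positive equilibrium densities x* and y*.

x* ≈ 460, y* ≈ 59.4

Setting both brackets to zero gives the nullclines x + 0.895y = 513 and 0.297x + y = 196.
Substituting y = 196 - 0.297x into the first: x(1 - 0.895·0.297) = 513 - 0.895·196.
So x* = 338/0.734 = 460, and then y* = 196 - 0.297·460 = 59.4.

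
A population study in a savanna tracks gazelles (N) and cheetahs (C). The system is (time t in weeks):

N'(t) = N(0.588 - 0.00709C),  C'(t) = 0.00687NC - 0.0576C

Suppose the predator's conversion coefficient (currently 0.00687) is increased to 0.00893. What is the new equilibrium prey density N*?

N* ≈ 6.45

At the interior fixed point, setting dC/dt = 0 with C > 0 fixes N* = (predator death rate)/(NC coefficient) — independent of the other coefficients.
With the change, N* = 0.0576/0.00893 = 6.45; it falls from 8.38.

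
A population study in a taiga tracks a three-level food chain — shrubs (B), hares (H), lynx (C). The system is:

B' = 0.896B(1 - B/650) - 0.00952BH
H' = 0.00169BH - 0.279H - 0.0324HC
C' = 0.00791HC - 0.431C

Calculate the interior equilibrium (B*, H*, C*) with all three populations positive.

From dC/dt = 0: 0.00791H* = 0.431, so H* = 54.5.
From dB/dt = 0: 0.896(1 - B*/650) = 0.00952·54.5, giving B* = 650·(1 - 0.579) = 274.
From dH/dt = 0: 0.00169·274 - 0.279 = 0.0324C*, so C* = 0.184/0.0324 = 5.66.

B* ≈ 274, H* ≈ 54.5, C* ≈ 5.66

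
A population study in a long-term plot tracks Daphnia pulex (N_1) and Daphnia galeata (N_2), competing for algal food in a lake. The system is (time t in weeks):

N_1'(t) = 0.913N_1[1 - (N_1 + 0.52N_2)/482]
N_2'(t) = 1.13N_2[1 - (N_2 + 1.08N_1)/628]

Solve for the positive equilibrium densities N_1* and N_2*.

Setting both brackets to zero gives the nullclines N_1 + 0.52N_2 = 482 and 1.08N_1 + N_2 = 628.
Substituting N_2 = 628 - 1.08N_1 into the first: N_1(1 - 0.52·1.08) = 482 - 0.52·628.
So N_1* = 155/0.438 = 355, and then N_2* = 628 - 1.08·355 = 245.

N_1* ≈ 355, N_2* ≈ 245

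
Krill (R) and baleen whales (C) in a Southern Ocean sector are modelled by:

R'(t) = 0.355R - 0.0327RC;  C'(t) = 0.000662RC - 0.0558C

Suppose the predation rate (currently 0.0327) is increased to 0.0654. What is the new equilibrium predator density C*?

At the interior fixed point, setting dR/dt = 0 with R > 0 fixes C* = (prey growth rate)/(RC coefficient) — independent of the other coefficients.
With the change, C* = 0.355/0.0654 = 5.43; it falls from 10.9.

C* ≈ 5.43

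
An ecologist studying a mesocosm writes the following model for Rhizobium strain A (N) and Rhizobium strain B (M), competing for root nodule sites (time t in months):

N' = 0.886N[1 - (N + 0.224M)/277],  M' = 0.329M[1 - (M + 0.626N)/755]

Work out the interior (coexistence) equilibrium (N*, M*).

Setting both brackets to zero gives the nullclines N + 0.224M = 277 and 0.626N + M = 755.
Substituting M = 755 - 0.626N into the first: N(1 - 0.224·0.626) = 277 - 0.224·755.
So N* = 108/0.86 = 125, and then M* = 755 - 0.626·125 = 676.

N* ≈ 125, M* ≈ 676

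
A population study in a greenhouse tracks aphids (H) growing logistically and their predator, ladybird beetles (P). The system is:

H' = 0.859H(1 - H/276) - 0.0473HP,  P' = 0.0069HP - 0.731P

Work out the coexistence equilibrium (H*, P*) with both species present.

From dP/dt = 0 with P > 0: 0.0069H* = 0.731, so H* = 106.
Substitute into dH/dt = 0: 0.859(1 - 106/276) = 0.0473P*.
The bracket is 0.616, giving P* = 0.529/0.0473 = 11.2.

H* ≈ 106, P* ≈ 11.2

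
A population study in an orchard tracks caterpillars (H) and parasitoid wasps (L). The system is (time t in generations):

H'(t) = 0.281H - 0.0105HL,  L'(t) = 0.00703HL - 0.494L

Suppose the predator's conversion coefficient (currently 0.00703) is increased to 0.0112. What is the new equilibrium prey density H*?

At the interior fixed point, setting dL/dt = 0 with L > 0 fixes H* = (predator death rate)/(HL coefficient) — independent of the other coefficients.
With the change, H* = 0.494/0.0112 = 44.1; it falls from 70.3.

H* ≈ 44.1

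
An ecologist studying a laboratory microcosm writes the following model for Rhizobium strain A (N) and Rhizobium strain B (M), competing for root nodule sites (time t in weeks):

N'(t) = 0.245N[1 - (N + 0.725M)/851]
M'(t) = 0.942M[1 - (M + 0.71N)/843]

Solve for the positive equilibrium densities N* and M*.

Setting both brackets to zero gives the nullclines N + 0.725M = 851 and 0.71N + M = 843.
Substituting M = 843 - 0.71N into the first: N(1 - 0.725·0.71) = 851 - 0.725·843.
So N* = 240/0.485 = 494, and then M* = 843 - 0.71·494 = 492.

N* ≈ 494, M* ≈ 492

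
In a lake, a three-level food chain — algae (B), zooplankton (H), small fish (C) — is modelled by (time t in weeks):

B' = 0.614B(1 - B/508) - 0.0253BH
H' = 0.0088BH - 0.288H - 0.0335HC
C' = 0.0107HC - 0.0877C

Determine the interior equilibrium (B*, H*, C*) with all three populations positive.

B* ≈ 336, H* ≈ 8.2, C* ≈ 79.8

From dC/dt = 0: 0.0107H* = 0.0877, so H* = 8.2.
From dB/dt = 0: 0.614(1 - B*/508) = 0.0253·8.2, giving B* = 508·(1 - 0.338) = 336.
From dH/dt = 0: 0.0088·336 - 0.288 = 0.0335C*, so C* = 2.67/0.0335 = 79.8.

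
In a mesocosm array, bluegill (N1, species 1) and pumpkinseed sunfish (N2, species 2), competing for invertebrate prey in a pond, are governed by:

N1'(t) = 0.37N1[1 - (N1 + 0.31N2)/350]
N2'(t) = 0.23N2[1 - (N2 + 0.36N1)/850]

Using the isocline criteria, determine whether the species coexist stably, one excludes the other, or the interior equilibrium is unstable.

Compare the nullcline intercepts: K1/α12 = 350/0.31 = 1130 > K2 = 850; K2/α21 = 850/0.36 = 2360 > K1 = 350.
Since both inequalities hold, each species can invade when rare, so the interior equilibrium is stable.

stable coexistence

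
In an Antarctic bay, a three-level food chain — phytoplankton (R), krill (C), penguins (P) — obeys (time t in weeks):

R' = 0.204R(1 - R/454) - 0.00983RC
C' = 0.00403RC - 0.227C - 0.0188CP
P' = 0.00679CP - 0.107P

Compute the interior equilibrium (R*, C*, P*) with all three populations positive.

From dP/dt = 0: 0.00679C* = 0.107, so C* = 15.8.
From dR/dt = 0: 0.204(1 - R*/454) = 0.00983·15.8, giving R* = 454·(1 - 0.759) = 109.
From dC/dt = 0: 0.00403·109 - 0.227 = 0.0188P*, so P* = 0.213/0.0188 = 11.3.

R* ≈ 109, C* ≈ 15.8, P* ≈ 11.3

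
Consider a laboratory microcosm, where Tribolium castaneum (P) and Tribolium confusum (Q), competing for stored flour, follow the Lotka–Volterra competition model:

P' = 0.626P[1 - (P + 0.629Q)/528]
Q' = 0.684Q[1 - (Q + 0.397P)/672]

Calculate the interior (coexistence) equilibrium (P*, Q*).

P* ≈ 140, Q* ≈ 616

Setting both brackets to zero gives the nullclines P + 0.629Q = 528 and 0.397P + Q = 672.
Substituting Q = 672 - 0.397P into the first: P(1 - 0.629·0.397) = 528 - 0.629·672.
So P* = 105/0.75 = 140, and then Q* = 672 - 0.397·140 = 616.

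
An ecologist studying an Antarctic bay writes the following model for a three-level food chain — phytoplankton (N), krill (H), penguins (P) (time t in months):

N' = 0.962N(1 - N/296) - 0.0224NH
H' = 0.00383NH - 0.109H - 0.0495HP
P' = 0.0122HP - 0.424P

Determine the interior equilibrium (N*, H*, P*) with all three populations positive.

From dP/dt = 0: 0.0122H* = 0.424, so H* = 34.8.
From dN/dt = 0: 0.962(1 - N*/296) = 0.0224·34.8, giving N* = 296·(1 - 0.809) = 56.5.
From dH/dt = 0: 0.00383·56.5 - 0.109 = 0.0495P*, so P* = 0.107/0.0495 = 2.17.

N* ≈ 56.5, H* ≈ 34.8, P* ≈ 2.17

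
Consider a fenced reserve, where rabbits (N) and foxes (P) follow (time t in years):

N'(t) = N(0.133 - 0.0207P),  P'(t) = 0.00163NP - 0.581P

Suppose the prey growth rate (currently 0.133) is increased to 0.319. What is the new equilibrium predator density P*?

At the interior fixed point, setting dN/dt = 0 with N > 0 fixes P* = (prey growth rate)/(NP coefficient) — independent of the other coefficients.
With the change, P* = 0.319/0.0207 = 15.4; it rises from 6.43.

P* ≈ 15.4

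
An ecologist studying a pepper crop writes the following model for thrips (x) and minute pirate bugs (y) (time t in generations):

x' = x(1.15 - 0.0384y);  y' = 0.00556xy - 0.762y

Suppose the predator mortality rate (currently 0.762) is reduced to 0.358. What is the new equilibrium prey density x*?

At the interior fixed point, setting dy/dt = 0 with y > 0 fixes x* = (predator death rate)/(xy coefficient) — independent of the other coefficients.
With the change, x* = 0.358/0.00556 = 64.4; it falls from 137.

x* ≈ 64.4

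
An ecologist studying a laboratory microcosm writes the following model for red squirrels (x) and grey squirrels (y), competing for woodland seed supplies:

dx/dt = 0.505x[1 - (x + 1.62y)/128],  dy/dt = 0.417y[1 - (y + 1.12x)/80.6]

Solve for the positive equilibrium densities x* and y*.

Setting both brackets to zero gives the nullclines x + 1.62y = 128 and 1.12x + y = 80.6.
Substituting y = 80.6 - 1.12x into the first: x(1 - 1.62·1.12) = 128 - 1.62·80.6.
So x* = -2.57/-0.814 = 3.16, and then y* = 80.6 - 1.12·3.16 = 77.1.

x* ≈ 3.16, y* ≈ 77.1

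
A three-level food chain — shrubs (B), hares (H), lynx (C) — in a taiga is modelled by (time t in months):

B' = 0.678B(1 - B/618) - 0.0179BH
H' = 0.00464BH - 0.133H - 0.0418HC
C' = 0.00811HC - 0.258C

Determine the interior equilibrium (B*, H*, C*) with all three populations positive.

B* ≈ 98.9, H* ≈ 31.8, C* ≈ 7.8

From dC/dt = 0: 0.00811H* = 0.258, so H* = 31.8.
From dB/dt = 0: 0.678(1 - B*/618) = 0.0179·31.8, giving B* = 618·(1 - 0.84) = 98.9.
From dH/dt = 0: 0.00464·98.9 - 0.133 = 0.0418C*, so C* = 0.326/0.0418 = 7.8.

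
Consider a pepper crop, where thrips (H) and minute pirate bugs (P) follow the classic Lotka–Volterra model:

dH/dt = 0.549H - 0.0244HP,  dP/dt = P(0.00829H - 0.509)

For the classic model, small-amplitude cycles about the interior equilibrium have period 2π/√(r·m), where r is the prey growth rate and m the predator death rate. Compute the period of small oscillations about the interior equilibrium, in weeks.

T ≈ 11.9 weeks

Here r = 0.549 and m = 0.509, so r·m = 0.279.
ω = √0.279 = 0.529 per week, hence T = 2π/ω ≈ 11.9 weeks.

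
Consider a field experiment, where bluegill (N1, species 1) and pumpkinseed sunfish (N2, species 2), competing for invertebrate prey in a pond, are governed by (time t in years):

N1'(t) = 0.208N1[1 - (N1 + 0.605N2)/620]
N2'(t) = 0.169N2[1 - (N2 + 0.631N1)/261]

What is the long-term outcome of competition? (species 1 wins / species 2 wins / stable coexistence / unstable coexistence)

species 1 excludes species 2

Compare the nullcline intercepts: K1/α12 = 620/0.605 = 1020 > K2 = 261; K2/α21 = 261/0.631 = 414 < K1 = 620.
Since the inequalities point opposite ways, species 1 can invade but species 2 cannot.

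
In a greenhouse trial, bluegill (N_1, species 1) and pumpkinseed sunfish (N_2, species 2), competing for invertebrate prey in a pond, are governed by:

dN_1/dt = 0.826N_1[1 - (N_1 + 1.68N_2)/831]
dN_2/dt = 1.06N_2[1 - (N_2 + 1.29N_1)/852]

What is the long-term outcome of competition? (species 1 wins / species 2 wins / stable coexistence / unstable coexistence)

unstable coexistence (outcome depends on initial conditions)

Compare the nullcline intercepts: K1/α12 = 831/1.68 = 495 < K2 = 852; K2/α21 = 852/1.29 = 660 < K1 = 831.
Since both are reversed, neither can invade when rare; the interior point is a saddle.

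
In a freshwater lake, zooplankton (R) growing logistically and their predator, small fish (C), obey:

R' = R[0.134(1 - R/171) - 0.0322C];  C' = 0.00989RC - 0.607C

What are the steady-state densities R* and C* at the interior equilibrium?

From dC/dt = 0 with C > 0: 0.00989R* = 0.607, so R* = 61.4.
Substitute into dR/dt = 0: 0.134(1 - 61.4/171) = 0.0322C*.
The bracket is 0.641, giving C* = 0.0859/0.0322 = 2.67.

R* ≈ 61.4, C* ≈ 2.67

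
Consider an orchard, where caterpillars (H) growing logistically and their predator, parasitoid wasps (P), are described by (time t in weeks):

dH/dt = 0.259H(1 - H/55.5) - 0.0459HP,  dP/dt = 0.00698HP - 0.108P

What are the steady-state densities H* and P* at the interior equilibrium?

H* ≈ 15.5, P* ≈ 4.07

From dP/dt = 0 with P > 0: 0.00698H* = 0.108, so H* = 15.5.
Substitute into dH/dt = 0: 0.259(1 - 15.5/55.5) = 0.0459P*.
The bracket is 0.721, giving P* = 0.187/0.0459 = 4.07.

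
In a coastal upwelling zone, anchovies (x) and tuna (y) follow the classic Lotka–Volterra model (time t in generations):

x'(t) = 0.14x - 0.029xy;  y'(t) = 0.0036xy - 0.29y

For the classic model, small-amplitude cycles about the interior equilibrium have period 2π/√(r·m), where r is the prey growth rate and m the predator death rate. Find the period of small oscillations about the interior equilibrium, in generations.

T ≈ 31.2 generations

Here r = 0.14 and m = 0.29, so r·m = 0.0406.
ω = √0.0406 = 0.201 per generation, hence T = 2π/ω ≈ 31.2 generations.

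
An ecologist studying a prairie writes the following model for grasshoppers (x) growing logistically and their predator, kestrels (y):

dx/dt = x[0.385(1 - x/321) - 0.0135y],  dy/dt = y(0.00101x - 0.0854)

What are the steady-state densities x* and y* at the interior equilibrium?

From dy/dt = 0 with y > 0: 0.00101x* = 0.0854, so x* = 84.6.
Substitute into dx/dt = 0: 0.385(1 - 84.6/321) = 0.0135y*.
The bracket is 0.737, giving y* = 0.284/0.0135 = 21.

x* ≈ 84.6, y* ≈ 21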